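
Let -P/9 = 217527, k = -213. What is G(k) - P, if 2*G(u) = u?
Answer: 3915273/2 ≈ 1.9576e+6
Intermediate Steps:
G(u) = u/2
P = -1957743 (P = -9*217527 = -1957743)
G(k) - P = (½)*(-213) - 1*(-1957743) = -213/2 + 1957743 = 3915273/2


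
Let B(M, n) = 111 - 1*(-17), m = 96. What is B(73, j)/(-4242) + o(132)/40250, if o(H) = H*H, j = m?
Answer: 2455736/6097875 ≈ 0.40272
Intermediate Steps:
j = 96
o(H) = H**2
B(M, n) = 128 (B(M, n) = 111 + 17 = 128)
B(73, j)/(-4242) + o(132)/40250 = 128/(-4242) + 132**2/40250 = 128*(-1/4242) + 17424*(1/40250) = -64/2121 + 8712/20125 = 2455736/6097875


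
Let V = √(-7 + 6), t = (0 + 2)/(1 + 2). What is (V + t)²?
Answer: -5/9 + 4*I/3 ≈ -0.55556 + 1.3333*I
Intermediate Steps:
t = ⅔ (t = 2/3 = 2*(⅓) = ⅔ ≈ 0.66667)
V = I (V = √(-1) = I ≈ 1.0*I)
(V + t)² = (I + ⅔)² = (⅔ + I)²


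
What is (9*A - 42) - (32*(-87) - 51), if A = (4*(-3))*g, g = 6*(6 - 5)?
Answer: 2145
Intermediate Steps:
g = 6 (g = 6*1 = 6)
A = -72 (A = (4*(-3))*6 = -12*6 = -72)
(9*A - 42) - (32*(-87) - 51) = (9*(-72) - 42) - (32*(-87) - 51) = (-648 - 42) - (-2784 - 51) = -690 - 1*(-2835) = -690 + 2835 = 2145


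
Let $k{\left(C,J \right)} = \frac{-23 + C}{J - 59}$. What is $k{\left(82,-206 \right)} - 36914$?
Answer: $- \frac{9782269}{265} \approx -36914.0$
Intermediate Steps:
$k{\left(C,J \right)} = \frac{-23 + C}{-59 + J}$
$k{\left(82,-206 \right)} - 36914 = \frac{-23 + 82}{-59 - 206} - 36914 = \frac{1}{-265} \cdot 59 - 36914 = \left(- \frac{1}{265}\right) 59 - 36914 = - \frac{59}{265} - 36914 = - \frac{9782269}{265}$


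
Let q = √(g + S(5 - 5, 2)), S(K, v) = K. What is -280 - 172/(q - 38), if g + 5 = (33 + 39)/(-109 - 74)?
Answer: -24356944/88413 + 172*I*√20069/88413 ≈ -275.49 + 0.2756*I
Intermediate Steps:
g = -329/61 (g = -5 + (33 + 39)/(-109 - 74) = -5 + 72/(-183) = -5 + 72*(-1/183) = -5 - 24/61 = -329/61 ≈ -5.3934)
q = I*√20069/61 (q = √(-329/61 + (5 - 5)) = √(-329/61 + 0) = √(-329/61) = I*√20069/61 ≈ 2.3224*I)
-280 - 172/(q - 38) = -280 - 172/(I*√20069/61 - 38) = -280 - 172/(-38 + I*√20069/61)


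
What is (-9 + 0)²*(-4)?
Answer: -324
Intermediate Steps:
(-9 + 0)²*(-4) = (-9)²*(-4) = 81*(-4) = -324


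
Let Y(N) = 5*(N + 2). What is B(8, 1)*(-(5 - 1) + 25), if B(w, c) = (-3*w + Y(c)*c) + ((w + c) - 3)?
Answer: -63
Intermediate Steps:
Y(N) = 10 + 5*N (Y(N) = 5*(2 + N) = 10 + 5*N)
B(w, c) = -3 + c - 2*w + c*(10 + 5*c) (B(w, c) = (-3*w + (10 + 5*c)*c) + ((w + c) - 3) = (-3*w + c*(10 + 5*c)) + ((c + w) - 3) = (-3*w + c*(10 + 5*c)) + (-3 + c + w) = -3 + c - 2*w + c*(10 + 5*c))
B(8, 1)*(-(5 - 1) + 25) = (-3 + 1 - 2*8 + 5*1*(2 + 1))*(-(5 - 1) + 25) = (-3 + 1 - 16 + 5*1*3)*(-1*4 + 25) = (-3 + 1 - 16 + 15)*(-4 + 25) = -3*21 = -63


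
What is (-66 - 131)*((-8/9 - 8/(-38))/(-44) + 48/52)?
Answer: -4520953/24453 ≈ -184.88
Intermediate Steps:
(-66 - 131)*((-8/9 - 8/(-38))/(-44) + 48/52) = -197*((-8*⅑ - 8*(-1/38))*(-1/44) + 48*(1/52)) = -197*((-8/9 + 4/19)*(-1/44) + 12/13) = -197*(-116/171*(-1/44) + 12/13) = -197*(29/1881 + 12/13) = -197*22949/24453 = -4520953/24453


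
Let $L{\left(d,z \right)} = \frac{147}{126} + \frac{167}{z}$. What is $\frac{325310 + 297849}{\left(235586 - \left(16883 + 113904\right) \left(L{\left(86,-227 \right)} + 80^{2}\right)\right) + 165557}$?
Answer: $- \frac{848742558}{1139574536803} \approx -0.00074479$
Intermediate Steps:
$L{\left(d,z \right)} = \frac{7}{6} + \frac{167}{z}$ ($L{\left(d,z \right)} = 147 \cdot \frac{1}{126} + \frac{167}{z} = \frac{7}{6} + \frac{167}{z}$)
$\frac{325310 + 297849}{\left(235586 - \left(16883 + 113904\right) \left(L{\left(86,-227 \right)} + 80^{2}\right)\right) + 165557} = \frac{325310 + 297849}{\left(235586 - \left(16883 + 113904\right) \left(\left(\frac{7}{6} + \frac{167}{-227}\right) + 80^{2}\right)\right) + 165557} = \frac{623159}{\left(235586 - 130787 \left(\left(\frac{7}{6} + 167 \left(- \frac{1}{227}\right)\right) + 6400\right)\right) + 165557} = \frac{623159}{\left(235586 - 130787 \left(\left(\frac{7}{6} - \frac{167}{227}\right) + 6400\right)\right) + 165557} = \frac{623159}{\left(235586 - 130787 \left(\frac{587}{1362} + 6400\right)\right) + 165557} = \frac{623159}{\left(235586 - 130787 \cdot \frac{8717387}{1362}\right) + 165557} = \frac{623159}{\left(235586 - \frac{1140120893569}{1362}\right) + 165557} = \frac{623159}{- \frac{1139800025437}{1362} + 165557} = \frac{623159}{- \frac{1139574536803}{1362}} = 623159 \left(- \frac{1362}{1139574536803}\right) = - \frac{848742558}{1139574536803}$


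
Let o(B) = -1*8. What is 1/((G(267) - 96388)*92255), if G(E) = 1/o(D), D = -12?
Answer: -8/71138291775 ≈ -1.1246e-10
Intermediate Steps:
o(B) = -8
G(E) = -⅛ (G(E) = 1/(-8) = -⅛)
1/((G(267) - 96388)*92255) = 1/(-⅛ - 96388*92255) = (1/92255)/(-771105/8) = -8/771105*1/92255 = -8/71138291775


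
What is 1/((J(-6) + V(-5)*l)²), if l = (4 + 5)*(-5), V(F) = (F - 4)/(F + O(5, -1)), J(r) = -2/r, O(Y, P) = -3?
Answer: 576/1456849 ≈ 0.00039537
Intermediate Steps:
V(F) = (-4 + F)/(-3 + F) (V(F) = (F - 4)/(F - 3) = (-4 + F)/(-3 + F))
l = -45 (l = 9*(-5) = -45)
1/((J(-6) + V(-5)*l)²) = 1/((-2/(-6) + ((-4 - 5)/(-3 - 5))*(-45))²) = 1/((-2*(-⅙) + (-9/(-8))*(-45))²) = 1/((⅓ - ⅛*(-9)*(-45))²) = 1/((⅓ + (9/8)*(-45))²) = 1/((⅓ - 405/8)²) = 1/((-1207/24)²) = 1/(1456849/576) = 576/1456849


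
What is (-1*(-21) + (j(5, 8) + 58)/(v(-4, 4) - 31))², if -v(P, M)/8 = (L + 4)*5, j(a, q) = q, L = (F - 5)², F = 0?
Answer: 69139225/157609 ≈ 438.68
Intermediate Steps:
L = 25 (L = (0 - 5)² = (-5)² = 25)
v(P, M) = -1160 (v(P, M) = -8*(25 + 4)*5 = -232*5 = -8*145 = -1160)
(-1*(-21) + (j(5, 8) + 58)/(v(-4, 4) - 31))² = (-1*(-21) + (8 + 58)/(-1160 - 31))² = (21 + 66/(-1191))² = (21 + 66*(-1/1191))² = (21 - 22/397)² = (8315/397)² = 69139225/157609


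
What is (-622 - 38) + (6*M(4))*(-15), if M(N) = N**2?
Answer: -2100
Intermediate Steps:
(-622 - 38) + (6*M(4))*(-15) = (-622 - 38) + (6*4**2)*(-15) = -660 + (6*16)*(-15) = -660 + 96*(-15) = -660 - 1440 = -2100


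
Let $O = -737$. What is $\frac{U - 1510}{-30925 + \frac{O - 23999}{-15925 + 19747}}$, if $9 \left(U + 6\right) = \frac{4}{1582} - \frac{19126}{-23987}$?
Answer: $\frac{7852153949276}{160219603962833} \approx 0.049009$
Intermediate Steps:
$U = - \frac{336468026}{56921151}$ ($U = -6 + \frac{\frac{4}{1582} - \frac{19126}{-23987}}{9} = -6 + \frac{4 \cdot \frac{1}{1582} - - \frac{19126}{23987}}{9} = -6 + \frac{\frac{2}{791} + \frac{19126}{23987}}{9} = -6 + \frac{1}{9} \cdot \frac{15176640}{18973717} = -6 + \frac{5058880}{56921151} = - \frac{336468026}{56921151} \approx -5.9111$)
$\frac{U - 1510}{-30925 + \frac{O - 23999}{-15925 + 19747}} = \frac{- \frac{336468026}{56921151} - 1510}{-30925 + \frac{-737 - 23999}{-15925 + 19747}} = - \frac{86287406036}{56921151 \left(-30925 - \frac{24736}{3822}\right)} = - \frac{86287406036}{56921151 \left(-30925 - \frac{12368}{1911}\right)} = - \frac{86287406036}{56921151 \left(- \frac{59110043}{1911}\right)} = \left(- \frac{86287406036}{56921151}\right) \left(- \frac{1911}{59110043}\right) = \frac{7852153949276}{160219603962833}$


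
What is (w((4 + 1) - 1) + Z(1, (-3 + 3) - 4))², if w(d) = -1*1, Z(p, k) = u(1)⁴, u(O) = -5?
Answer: 389376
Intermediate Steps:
Z(p, k) = 625 (Z(p, k) = (-5)⁴ = 625)
w(d) = -1
(w((4 + 1) - 1) + Z(1, (-3 + 3) - 4))² = (-1 + 625)² = 624² = 389376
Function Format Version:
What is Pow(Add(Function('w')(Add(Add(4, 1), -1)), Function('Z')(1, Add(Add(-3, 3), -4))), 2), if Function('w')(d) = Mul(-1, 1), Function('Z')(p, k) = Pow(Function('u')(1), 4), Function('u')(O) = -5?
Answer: 389376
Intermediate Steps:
Function('Z')(p, k) = 625 (Function('Z')(p, k) = Pow(-5, 4) = 625)
Function('w')(d) = -1
Pow(Add(Function('w')(Add(Add(4, 1), -1)), Function('Z')(1, Add(Add(-3, 3), -4))), 2) = Pow(Add(-1, 625), 2) = Pow(624, 2) = 389376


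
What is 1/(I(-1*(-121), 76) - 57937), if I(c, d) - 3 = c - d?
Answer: -1/57889 ≈ -1.7274e-5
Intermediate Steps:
I(c, d) = 3 + c - d (I(c, d) = 3 + (c - d) = 3 + c - d)
1/(I(-1*(-121), 76) - 57937) = 1/((3 - 1*(-121) - 1*76) - 57937) = 1/((3 + 121 - 76) - 57937) = 1/(48 - 57937) = 1/(-57889) = -1/57889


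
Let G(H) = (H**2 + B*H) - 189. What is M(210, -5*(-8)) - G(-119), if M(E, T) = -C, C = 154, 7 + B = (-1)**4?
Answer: -14840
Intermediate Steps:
B = -6 (B = -7 + (-1)**4 = -7 + 1 = -6)
G(H) = -189 + H**2 - 6*H (G(H) = (H**2 - 6*H) - 189 = -189 + H**2 - 6*H)
M(E, T) = -154 (M(E, T) = -1*154 = -154)
M(210, -5*(-8)) - G(-119) = -154 - (-189 + (-119)**2 - 6*(-119)) = -154 - (-189 + 14161 + 714) = -154 - 1*14686 = -154 - 14686 = -14840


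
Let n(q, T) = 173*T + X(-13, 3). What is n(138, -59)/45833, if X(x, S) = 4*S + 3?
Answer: -10192/45833 ≈ -0.22237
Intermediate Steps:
X(x, S) = 3 + 4*S
n(q, T) = 15 + 173*T (n(q, T) = 173*T + (3 + 4*3) = 173*T + (3 + 12) = 173*T + 15 = 15 + 173*T)
n(138, -59)/45833 = (15 + 173*(-59))/45833 = (15 - 10207)*(1/45833) = -10192*1/45833 = -10192/45833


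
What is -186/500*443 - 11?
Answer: -43949/250 ≈ -175.80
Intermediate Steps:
-186/500*443 - 11 = -186*1/500*443 - 11 = -93/250*443 - 11 = -41199/250 - 11 = -43949/250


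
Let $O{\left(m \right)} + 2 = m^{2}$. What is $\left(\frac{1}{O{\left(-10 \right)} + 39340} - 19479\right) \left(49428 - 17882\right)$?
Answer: $- \frac{12117020510173}{19719} \approx -6.1448 \cdot 10^{8}$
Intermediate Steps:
$O{\left(m \right)} = -2 + m^{2}$
$\left(\frac{1}{O{\left(-10 \right)} + 39340} - 19479\right) \left(49428 - 17882\right) = \left(\frac{1}{\left(-2 + \left(-10\right)^{2}\right) + 39340} - 19479\right) \left(49428 - 17882\right) = \left(\frac{1}{\left(-2 + 100\right) + 39340} - 19479\right) 31546 = \left(\frac{1}{98 + 39340} - 19479\right) 31546 = \left(\frac{1}{39438} - 19479\right) 31546 = \left(- \frac{768212801}{39438}\right) 31546 = - \frac{12117020510173}{19719}$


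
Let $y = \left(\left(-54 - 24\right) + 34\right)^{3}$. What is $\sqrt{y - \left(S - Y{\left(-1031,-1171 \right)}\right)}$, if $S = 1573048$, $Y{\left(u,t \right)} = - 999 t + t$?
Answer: $i \sqrt{489574} \approx 699.7 i$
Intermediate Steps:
$Y{\left(u,t \right)} = - 998 t$
$y = -85184$ ($y = \left(-78 + 34\right)^{3} = \left(-44\right)^{3} = -85184$)
$\sqrt{y - \left(S - Y{\left(-1031,-1171 \right)}\right)} = \sqrt{-85184 - 404390} = \sqrt{-489574} = i \sqrt{489574}$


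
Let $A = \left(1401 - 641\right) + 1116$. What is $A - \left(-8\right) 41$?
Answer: $2204$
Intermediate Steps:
$A = 1876$ ($A = 760 + 1116 = 1876$)
$A - \left(-8\right) 41 = 1876 - \left(-8\right) 41 = 1876 - -328 = 1876 + 328 = 2204$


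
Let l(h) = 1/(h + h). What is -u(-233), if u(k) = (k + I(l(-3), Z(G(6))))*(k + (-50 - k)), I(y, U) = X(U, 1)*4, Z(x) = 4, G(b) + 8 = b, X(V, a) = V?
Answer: -10850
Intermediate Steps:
G(b) = -8 + b
l(h) = 1/(2*h)
I(y, U) = 4*U (I(y, U) = U*4 = 4*U)
u(k) = -800 - 50*k (u(k) = (k + 4*4)*(k + (-50 - k)) = (k + 16)*(-50) = (16 + k)*(-50) = -800 - 50*k)
-u(-233) = -(-800 - 50*(-233)) = -(-800 + 11650) = -1*10850 = -10850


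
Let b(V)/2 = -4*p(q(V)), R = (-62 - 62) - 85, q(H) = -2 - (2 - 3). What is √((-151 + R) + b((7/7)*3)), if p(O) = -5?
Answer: 8*I*√5 ≈ 17.889*I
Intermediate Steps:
q(H) = -1 (q(H) = -2 - 1*(-1) = -2 + 1 = -1)
R = -209 (R = -124 - 85 = -209)
b(V) = 40 (b(V) = 2*(-4*(-5)) = 2*20 = 40)
√((-151 + R) + b((7/7)*3)) = √((-151 - 209) + 40) = √(-360 + 40) = √(-320) = 8*I*√5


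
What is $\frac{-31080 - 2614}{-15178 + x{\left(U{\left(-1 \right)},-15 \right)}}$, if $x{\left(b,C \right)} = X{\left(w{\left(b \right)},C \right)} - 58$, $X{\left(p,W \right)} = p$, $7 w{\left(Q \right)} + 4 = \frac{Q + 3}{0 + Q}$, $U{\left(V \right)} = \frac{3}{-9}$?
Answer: $\frac{117929}{53332} \approx 2.2112$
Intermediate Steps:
$U{\left(V \right)} = - \frac{1}{3}$ ($U{\left(V \right)} = 3 \left(- \frac{1}{9}\right) = - \frac{1}{3}$)
$w{\left(Q \right)} = - \frac{4}{7} + \frac{3 + Q}{7 Q}$ ($w{\left(Q \right)} = - \frac{4}{7} + \frac{\left(Q + 3\right) \frac{1}{0 + Q}}{7} = - \frac{4}{7} + \frac{\left(3 + Q\right) \frac{1}{Q}}{7} = - \frac{4}{7} + \frac{\frac{1}{Q} \left(3 + Q\right)}{7} = - \frac{4}{7} + \frac{3 + Q}{7 Q}$)
$x{\left(b,C \right)} = -58 + \frac{3 \left(1 - b\right)}{7 b}$ ($x{\left(b,C \right)} = \frac{3 \left(1 - b\right)}{7 b} - 58 = -58 + \frac{3 \left(1 - b\right)}{7 b}$)
$\frac{-31080 - 2614}{-15178 + x{\left(U{\left(-1 \right)},-15 \right)}} = \frac{-31080 - 2614}{-15178 + \frac{3 - - \frac{409}{3}}{7 \left(- \frac{1}{3}\right)}} = - \frac{33694}{-15178 + \frac{1}{7} \left(-3\right) \left(3 + \frac{409}{3}\right)} = - \frac{33694}{-15178 + \frac{1}{7} \left(-3\right) \frac{418}{3}} = - \frac{33694}{-15178 - \frac{418}{7}} = - \frac{33694}{- \frac{106664}{7}} = \left(-33694\right) \left(- \frac{7}{106664}\right) = \frac{117929}{53332}$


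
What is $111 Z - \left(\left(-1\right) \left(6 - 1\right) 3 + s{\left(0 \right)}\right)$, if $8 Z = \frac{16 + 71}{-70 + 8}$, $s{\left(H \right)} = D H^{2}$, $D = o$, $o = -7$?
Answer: $- \frac{2217}{496} \approx -4.4698$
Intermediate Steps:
$D = -7$
$s{\left(H \right)} = - 7 H^{2}$
$Z = - \frac{87}{496}$ ($Z = \frac{\left(16 + 71\right) \frac{1}{-70 + 8}}{8} = \frac{87 \frac{1}{-62}}{8} = \frac{87 \left(- \frac{1}{62}\right)}{8} = \frac{1}{8} \left(- \frac{87}{62}\right) = - \frac{87}{496} \approx -0.1754$)
$111 Z - \left(\left(-1\right) \left(6 - 1\right) 3 + s{\left(0 \right)}\right) = 111 \left(- \frac{87}{496}\right) + \left(\left(6 - 1\right) 3 - - 7 \cdot 0^{2}\right) = - \frac{9657}{496} + \left(5 \cdot 3 - \left(-7\right) 0\right) = - \frac{9657}{496} + \left(15 - 0\right) = - \frac{9657}{496} + \left(15 + 0\right) = - \frac{9657}{496} + 15 = - \frac{2217}{496}$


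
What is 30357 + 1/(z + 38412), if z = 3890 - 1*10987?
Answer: 950629456/31315 ≈ 30357.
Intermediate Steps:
z = -7097 (z = 3890 - 10987 = -7097)
30357 + 1/(z + 38412) = 30357 + 1/(-7097 + 38412) = 30357 + 1/31315 = 950629456/31315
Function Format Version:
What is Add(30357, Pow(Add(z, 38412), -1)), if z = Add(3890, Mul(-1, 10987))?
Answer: Rational(950629456, 31315) ≈ 30357.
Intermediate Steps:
z = -7097 (z = Add(3890, -10987) = -7097)
Add(30357, Pow(Add(z, 38412), -1)) = Add(30357, Pow(Add(-7097, 38412), -1)) = Add(30357, Pow(31315, -1)) = Add(30357, Rational(1, 31315)) = Rational(950629456, 31315)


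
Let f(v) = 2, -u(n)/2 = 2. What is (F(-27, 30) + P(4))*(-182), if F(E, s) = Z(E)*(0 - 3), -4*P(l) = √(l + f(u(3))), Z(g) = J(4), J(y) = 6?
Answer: 3276 + 91*√6/2 ≈ 3387.5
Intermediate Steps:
u(n) = -4 (u(n) = -2*2 = -4)
Z(g) = 6
P(l) = -√(2 + l)/4 (P(l) = -√(l + 2)/4 = -√(2 + l)/4)
F(E, s) = -18 (F(E, s) = 6*(0 - 3) = 6*(-3) = -18)
(F(-27, 30) + P(4))*(-182) = (-18 - √(2 + 4)/4)*(-182) = (-18 - √6/4)*(-182) = 3276 + 91*√6/2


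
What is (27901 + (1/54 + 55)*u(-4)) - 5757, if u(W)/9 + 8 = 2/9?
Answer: 493903/27 ≈ 18293.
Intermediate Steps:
u(W) = -70 (u(W) = -72 + 9*(2/9) = -72 + 2 = -70)
(27901 + (1/54 + 55)*u(-4)) - 5757 = (27901 + (1/54 + 55)*(-70)) - 5757 = (27901 + (2971/54)*(-70)) - 5757 = (27901 - 103985/27) - 5757 = 649342/27 - 5757 = 493903/27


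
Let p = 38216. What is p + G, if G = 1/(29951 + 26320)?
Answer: 2150452537/56271 ≈ 38216.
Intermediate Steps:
G = 1/56271 ≈ 1.7771e-5
p + G = 38216 + 1/56271 = 2150452537/56271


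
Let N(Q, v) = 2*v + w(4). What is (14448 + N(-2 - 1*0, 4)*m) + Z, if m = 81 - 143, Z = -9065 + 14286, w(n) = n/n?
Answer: 19111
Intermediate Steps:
w(n) = 1
N(Q, v) = 1 + 2*v (N(Q, v) = 2*v + 1 = 1 + 2*v)
Z = 5221
m = -62
(14448 + N(-2 - 1*0, 4)*m) + Z = (14448 + (1 + 2*4)*(-62)) + 5221 = (14448 + (1 + 8)*(-62)) + 5221 = (14448 + 9*(-62)) + 5221 = (14448 - 558) + 5221 = 13890 + 5221 = 19111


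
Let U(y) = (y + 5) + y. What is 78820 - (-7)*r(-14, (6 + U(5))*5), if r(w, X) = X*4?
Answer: 81760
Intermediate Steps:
U(y) = 5 + 2*y (U(y) = (5 + y) + y = 5 + 2*y)
r(w, X) = 4*X
78820 - (-7)*r(-14, (6 + U(5))*5) = 78820 - (-7)*4*((6 + (5 + 2*5))*5) = 78820 - (-7)*4*((6 + (5 + 10))*5) = 78820 - (-7)*4*((6 + 15)*5) = 78820 - (-7)*4*(21*5) = 78820 - (-7)*4*105 = 78820 - (-7)*420 = 78820 - 1*(-2940) = 78820 + 2940 = 81760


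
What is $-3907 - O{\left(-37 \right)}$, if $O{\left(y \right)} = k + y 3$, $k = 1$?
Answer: $-3797$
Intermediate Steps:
$O{\left(y \right)} = 1 + 3 y$ ($O{\left(y \right)} = 1 + y 3 = 1 + 3 y$)
$-3907 - O{\left(-37 \right)} = -3907 - \left(1 + 3 \left(-37\right)\right) = -3907 - \left(1 - 111\right) = -3907 - -110 = -3907 + 110 = -3797$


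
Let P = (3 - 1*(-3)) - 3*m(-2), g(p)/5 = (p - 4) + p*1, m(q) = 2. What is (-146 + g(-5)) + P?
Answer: -216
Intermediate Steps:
g(p) = -20 + 10*p (g(p) = 5*((p - 4) + p*1) = 5*((-4 + p) + p) = 5*(-4 + 2*p) = -20 + 10*p)
P = 0 (P = (3 - 1*(-3)) - 3*2 = (3 + 3) - 6 = 6 - 6 = 0)
(-146 + g(-5)) + P = (-146 + (-20 + 10*(-5))) + 0 = (-146 + (-20 - 50)) + 0 = (-146 - 70) + 0 = -216 + 0 = -216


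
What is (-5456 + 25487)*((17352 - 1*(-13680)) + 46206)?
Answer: 1547154378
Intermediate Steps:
(-5456 + 25487)*((17352 - 1*(-13680)) + 46206) = 20031*((17352 + 13680) + 46206) = 20031*(31032 + 46206) = 20031*77238 = 1547154378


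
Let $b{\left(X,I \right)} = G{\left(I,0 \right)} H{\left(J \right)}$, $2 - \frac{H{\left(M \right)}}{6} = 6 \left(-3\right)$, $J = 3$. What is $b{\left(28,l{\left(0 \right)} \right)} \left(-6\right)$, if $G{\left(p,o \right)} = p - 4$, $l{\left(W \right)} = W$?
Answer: $2880$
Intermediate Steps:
$H{\left(M \right)} = 120$ ($H{\left(M \right)} = 12 - 6 \cdot 6 \left(-3\right) = 12 - -108 = 12 + 108 = 120$)
$G{\left(p,o \right)} = -4 + p$
$b{\left(X,I \right)} = -480 + 120 I$ ($b{\left(X,I \right)} = \left(-4 + I\right) 120 = -480 + 120 I$)
$b{\left(28,l{\left(0 \right)} \right)} \left(-6\right) = \left(-480 + 120 \cdot 0\right) \left(-6\right) = \left(-480 + 0\right) \left(-6\right) = \left(-480\right) \left(-6\right) = 2880$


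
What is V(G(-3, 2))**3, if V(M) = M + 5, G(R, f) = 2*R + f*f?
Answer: 27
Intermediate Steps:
G(R, f) = f**2 + 2*R (G(R, f) = 2*R + f**2 = f**2 + 2*R)
V(M) = 5 + M
V(G(-3, 2))**3 = (5 + (2**2 + 2*(-3)))**3 = (5 + (4 - 6))**3 = (5 - 2)**3 = 3**3 = 27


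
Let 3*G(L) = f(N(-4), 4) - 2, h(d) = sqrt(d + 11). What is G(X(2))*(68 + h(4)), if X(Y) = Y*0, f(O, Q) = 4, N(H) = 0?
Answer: 136/3 + 2*sqrt(15)/3 ≈ 47.915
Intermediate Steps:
X(Y) = 0
h(d) = sqrt(11 + d)
G(L) = 2/3 (G(L) = (4 - 2)/3 = (1/3)*2 = 2/3)
G(X(2))*(68 + h(4)) = 2*(68 + sqrt(11 + 4))/3 = 2*(68 + sqrt(15))/3 = 136/3 + 2*sqrt(15)/3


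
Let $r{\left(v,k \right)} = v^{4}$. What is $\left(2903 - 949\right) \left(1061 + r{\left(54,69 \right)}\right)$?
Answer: $16617044618$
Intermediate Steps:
$\left(2903 - 949\right) \left(1061 + r{\left(54,69 \right)}\right) = \left(2903 - 949\right) \left(1061 + 54^{4}\right) = 1954 \left(1061 + 8503056\right) = 1954 \cdot 8504117 = 16617044618$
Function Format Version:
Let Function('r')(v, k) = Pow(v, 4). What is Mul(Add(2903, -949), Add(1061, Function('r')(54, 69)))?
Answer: 16617044618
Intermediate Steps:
Mul(Add(2903, -949), Add(1061, Function('r')(54, 69))) = Mul(Add(2903, -949), Add(1061, Pow(54, 4))) = Mul(1954, Add(1061, 8503056)) = Mul(1954, 8504117) = 16617044618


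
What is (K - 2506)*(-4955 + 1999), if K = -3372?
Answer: 17375368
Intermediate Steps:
(K - 2506)*(-4955 + 1999) = (-3372 - 2506)*(-4955 + 1999) = -5878*(-2956) = 17375368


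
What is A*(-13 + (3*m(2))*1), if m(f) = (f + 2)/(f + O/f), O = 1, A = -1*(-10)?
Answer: -82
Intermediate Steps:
A = 10
m(f) = (2 + f)/(f + 1/f) (m(f) = (f + 2)/(f + 1/f) = (2 + f)/(f + 1/f))
A*(-13 + (3*m(2))*1) = 10*(-13 + (3*(2*(2 + 2)/(1 + 2**2)))*1) = 10*(-13 + (3*(2*4/(1 + 4)))*1) = 10*(-13 + (3*(2*4/5))*1) = 10*(-13 + (3*(2*(1/5)*4))*1) = 10*(-13 + (3*(8/5))*1) = 10*(-13 + (24/5)*1) = 10*(-13 + 24/5) = 10*(-41/5) = -82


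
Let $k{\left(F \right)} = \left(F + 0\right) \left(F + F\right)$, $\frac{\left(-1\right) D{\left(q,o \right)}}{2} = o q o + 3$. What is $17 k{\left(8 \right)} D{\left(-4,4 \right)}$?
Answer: $265472$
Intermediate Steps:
$D{\left(q,o \right)} = -6 - 2 q o^{2}$ ($D{\left(q,o \right)} = - 2 \left(o q o + 3\right) = - 2 \left(q o^{2} + 3\right) = - 2 \left(3 + q o^{2}\right) = -6 - 2 q o^{2}$)
$k{\left(F \right)} = 2 F^{2}$ ($k{\left(F \right)} = F 2 F = 2 F^{2}$)
$17 k{\left(8 \right)} D{\left(-4,4 \right)} = 17 \cdot 2 \cdot 8^{2} \left(-6 - - 8 \cdot 4^{2}\right) = 17 \cdot 2 \cdot 64 \left(-6 - \left(-8\right) 16\right) = 17 \cdot 128 \left(-6 + 128\right) = 17 \cdot 128 \cdot 122 = 17 \cdot 15616 = 265472$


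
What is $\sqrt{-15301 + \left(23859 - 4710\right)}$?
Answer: $2 \sqrt{962} \approx 62.032$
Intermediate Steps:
$\sqrt{-15301 + \left(23859 - 4710\right)} = \sqrt{-15301 + 19149} = \sqrt{3848} = 2 \sqrt{962}$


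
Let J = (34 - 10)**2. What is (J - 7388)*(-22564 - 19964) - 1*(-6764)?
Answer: 289707500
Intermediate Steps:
J = 576 (J = 24**2 = 576)
(J - 7388)*(-22564 - 19964) - 1*(-6764) = (576 - 7388)*(-22564 - 19964) - 1*(-6764) = -6812*(-42528) + 6764 = 289700736 + 6764 = 289707500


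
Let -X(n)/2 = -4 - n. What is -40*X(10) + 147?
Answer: -973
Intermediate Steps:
X(n) = 8 + 2*n (X(n) = -2*(-4 - n) = 8 + 2*n)
-40*X(10) + 147 = -40*(8 + 2*10) + 147 = -40*(8 + 20) + 147 = -40*28 + 147 = -1120 + 147 = -973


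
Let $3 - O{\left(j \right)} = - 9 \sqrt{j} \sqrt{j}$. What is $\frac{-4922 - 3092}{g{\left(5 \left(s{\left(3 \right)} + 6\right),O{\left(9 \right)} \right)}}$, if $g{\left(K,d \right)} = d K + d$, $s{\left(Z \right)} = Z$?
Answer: $- \frac{4007}{1932} \approx -2.074$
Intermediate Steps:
$O{\left(j \right)} = 3 + 9 j$ ($O{\left(j \right)} = 3 - - 9 \sqrt{j} \sqrt{j} = 3 - - 9 j = 3 + 9 j$)
$g{\left(K,d \right)} = d + K d$ ($g{\left(K,d \right)} = K d + d = d + K d$)
$\frac{-4922 - 3092}{g{\left(5 \left(s{\left(3 \right)} + 6\right),O{\left(9 \right)} \right)}} = \frac{-4922 - 3092}{\left(3 + 9 \cdot 9\right) \left(1 + 5 \left(3 + 6\right)\right)} = \frac{-4922 - 3092}{\left(3 + 81\right) \left(1 + 5 \cdot 9\right)} = - \frac{8014}{84 \left(1 + 45\right)} = - \frac{8014}{84 \cdot 46} = - \frac{8014}{3864} = \left(-8014\right) \frac{1}{3864} = - \frac{4007}{1932}$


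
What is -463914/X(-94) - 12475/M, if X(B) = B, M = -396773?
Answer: 92034861086/18648331 ≈ 4935.3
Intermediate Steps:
-463914/X(-94) - 12475/M = -463914/(-94) - 12475/(-396773) = -463914*(-1/94) - 12475*(-1/396773) = 231957/47 + 12475/396773 = 92034861086/18648331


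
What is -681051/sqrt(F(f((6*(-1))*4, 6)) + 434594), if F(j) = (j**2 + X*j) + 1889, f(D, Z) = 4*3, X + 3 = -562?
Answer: -681051*sqrt(429847)/429847 ≈ -1038.8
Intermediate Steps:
X = -565 (X = -3 - 562 = -565)
f(D, Z) = 12
F(j) = 1889 + j**2 - 565*j (F(j) = (j**2 - 565*j) + 1889 = 1889 + j**2 - 565*j)
-681051/sqrt(F(f((6*(-1))*4, 6)) + 434594) = -681051/sqrt((1889 + 12**2 - 565*12) + 434594) = -681051/sqrt((1889 + 144 - 6780) + 434594) = -681051/sqrt(-4747 + 434594) = -681051*sqrt(429847)/429847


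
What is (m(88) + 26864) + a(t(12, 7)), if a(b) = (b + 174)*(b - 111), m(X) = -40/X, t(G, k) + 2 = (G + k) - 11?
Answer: 87599/11 ≈ 7963.5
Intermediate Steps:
t(G, k) = -13 + G + k (t(G, k) = -2 + ((G + k) - 11) = -2 + (-11 + G + k) = -13 + G + k)
a(b) = (-111 + b)*(174 + b) (a(b) = (174 + b)*(-111 + b) = (-111 + b)*(174 + b))
(m(88) + 26864) + a(t(12, 7)) = (-40/88 + 26864) + (-19314 + (-13 + 12 + 7)² + 63*(-13 + 12 + 7)) = (-40*1/88 + 26864) + (-19314 + 6² + 63*6) = (-5/11 + 26864) + (-19314 + 36 + 378) = 295499/11 - 18900 = 87599/11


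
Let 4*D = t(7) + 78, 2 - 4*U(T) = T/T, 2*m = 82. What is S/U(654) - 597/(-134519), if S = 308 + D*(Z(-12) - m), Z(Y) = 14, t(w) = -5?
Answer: -99408944/134519 ≈ -739.00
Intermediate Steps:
m = 41 (m = (½)*82 = 41)
U(T) = ¼ (U(T) = ½ - T/(4*T) = ½ - ¼*1 = ½ - ¼ = ¼)
D = 73/4 (D = (-5 + 78)/4 = (¼)*73 = 73/4 ≈ 18.250)
S = -739/4 (S = 308 + 73*(14 - 1*41)/4 = 308 + 73*(14 - 41)/4 = 308 + (73/4)*(-27) = 308 - 1971/4 = -739/4 ≈ -184.75)
S/U(654) - 597/(-134519) = -739/(4*¼) - 597/(-134519) = -739/4*4 - 597*(-1/134519) = -739 + 597/134519 = -99408944/134519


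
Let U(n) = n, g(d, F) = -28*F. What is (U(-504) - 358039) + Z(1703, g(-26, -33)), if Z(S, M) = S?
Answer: -356840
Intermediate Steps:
(U(-504) - 358039) + Z(1703, g(-26, -33)) = (-504 - 358039) + 1703 = -358543 + 1703 = -356840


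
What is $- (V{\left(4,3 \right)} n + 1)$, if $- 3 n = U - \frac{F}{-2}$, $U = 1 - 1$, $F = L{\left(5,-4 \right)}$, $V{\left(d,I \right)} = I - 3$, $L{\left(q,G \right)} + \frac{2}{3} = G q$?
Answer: $-1$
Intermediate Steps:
$L{\left(q,G \right)} = - \frac{2}{3} + G q$
$V{\left(d,I \right)} = -3 + I$
$F = - \frac{62}{3}$ ($F = - \frac{2}{3} - 20 = - \frac{62}{3} \approx -20.667$)
$U = 0$ ($U = 1 - 1 = 0$)
$n = \frac{31}{9}$ ($n = - \frac{0 - - \frac{62}{3 \left(-2\right)}}{3} = - \frac{0 - \left(- \frac{62}{3}\right) \left(- \frac{1}{2}\right)}{3} = - \frac{0 - \frac{31}{3}}{3} = \left(- \frac{1}{3}\right) \left(- \frac{31}{3}\right) = \frac{31}{9} \approx 3.4444$)
$- (V{\left(4,3 \right)} n + 1) = - (\left(-3 + 3\right) \frac{31}{9} + 1) = - (0 \cdot \frac{31}{9} + 1) = - (0 + 1) = \left(-1\right) 1 = -1$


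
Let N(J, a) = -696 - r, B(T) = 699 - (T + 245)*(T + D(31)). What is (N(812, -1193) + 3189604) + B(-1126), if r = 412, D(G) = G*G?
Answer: 3043830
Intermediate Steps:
D(G) = G**2
B(T) = 699 - (245 + T)*(961 + T) (B(T) = 699 - (T + 245)*(T + 31**2) = 699 - (245 + T)*(T + 961) = 699 - (245 + T)*(961 + T))
N(J, a) = -1108 (N(J, a) = -696 - 1*412 = -696 - 412 = -1108)
(N(812, -1193) + 3189604) + B(-1126) = (-1108 + 3189604) + (-234746 - 1*(-1126)**2 - 1206*(-1126)) = 3188496 + (-234746 - 1*1267876 + 1357956) = 3188496 + (-234746 - 1267876 + 1357956) = 3188496 - 144666 = 3043830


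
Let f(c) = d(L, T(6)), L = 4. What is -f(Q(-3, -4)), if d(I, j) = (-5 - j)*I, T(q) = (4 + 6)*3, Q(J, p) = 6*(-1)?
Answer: 140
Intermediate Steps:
Q(J, p) = -6
T(q) = 30 (T(q) = 10*3 = 30)
d(I, j) = I*(-5 - j)
f(c) = -140 (f(c) = -1*4*(5 + 30) = -1*4*35 = -140)
-f(Q(-3, -4)) = -1*(-140) = 140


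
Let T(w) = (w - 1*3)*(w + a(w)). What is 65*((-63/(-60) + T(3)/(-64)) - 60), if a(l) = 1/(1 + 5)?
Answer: -15327/4 ≈ -3831.8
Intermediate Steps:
a(l) = ⅙ (a(l) = 1/6 = ⅙)
T(w) = (-3 + w)*(⅙ + w) (T(w) = (w - 1*3)*(w + ⅙) = (w - 3)*(⅙ + w) = (-3 + w)*(⅙ + w))
65*((-63/(-60) + T(3)/(-64)) - 60) = 65*((-63/(-60) + (-½ + 3² - 17/6*3)/(-64)) - 60) = 65*((-63*(-1/60) + (-½ + 9 - 17/2)*(-1/64)) - 60) = 65*((21/20 + 0*(-1/64)) - 60) = 65*((21/20 + 0) - 60) = 65*(21/20 - 60) = 65*(-1179/20) = -15327/4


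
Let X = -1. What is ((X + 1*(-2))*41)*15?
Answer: -1845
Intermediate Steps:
((X + 1*(-2))*41)*15 = ((-1 + 1*(-2))*41)*15 = ((-1 - 2)*41)*15 = -3*41*15 = -123*15 = -1845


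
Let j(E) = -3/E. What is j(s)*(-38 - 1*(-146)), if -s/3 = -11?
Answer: -108/11 ≈ -9.8182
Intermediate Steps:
s = 33 (s = -3*(-11) = 33)
j(s)*(-38 - 1*(-146)) = (-3/33)*(-38 - 1*(-146)) = (-3*1/33)*(-38 + 146) = -1/11*108 = -108/11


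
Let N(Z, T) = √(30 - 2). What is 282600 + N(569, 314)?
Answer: 282600 + 2*√7 ≈ 2.8261e+5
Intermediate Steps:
N(Z, T) = 2*√7 (N(Z, T) = √28 = 2*√7)
282600 + N(569, 314) = 282600 + 2*√7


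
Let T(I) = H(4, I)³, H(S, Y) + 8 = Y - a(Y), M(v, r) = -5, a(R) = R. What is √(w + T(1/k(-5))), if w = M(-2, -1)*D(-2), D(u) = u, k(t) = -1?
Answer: I*√502 ≈ 22.405*I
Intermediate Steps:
H(S, Y) = -8 (H(S, Y) = -8 + (Y - Y) = -8 + 0 = -8)
w = 10 (w = -5*(-2) = 10)
T(I) = -512 (T(I) = (-8)³ = -512)
√(w + T(1/k(-5))) = √(10 - 512) = √(-502) = I*√502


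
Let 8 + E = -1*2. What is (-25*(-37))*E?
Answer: -9250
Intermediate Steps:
E = -10 (E = -8 - 1*2 = -8 - 2 = -10)
(-25*(-37))*E = -25*(-37)*(-10) = 925*(-10) = -9250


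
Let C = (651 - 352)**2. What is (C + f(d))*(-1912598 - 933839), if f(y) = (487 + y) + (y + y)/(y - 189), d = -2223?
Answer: -33438111617009/134 ≈ -2.4954e+11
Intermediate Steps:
C = 89401 (C = 299**2 = 89401)
f(y) = 487 + y + 2*y/(-189 + y) (f(y) = (487 + y) + (2*y)/(-189 + y) = (487 + y) + 2*y/(-189 + y) = 487 + y + 2*y/(-189 + y))
(C + f(d))*(-1912598 - 933839) = (89401 + (-92043 + (-2223)**2 + 300*(-2223))/(-189 - 2223))*(-1912598 - 933839) = (89401 + (-92043 + 4941729 - 666900)/(-2412))*(-2846437) = (89401 - 1/2412*4182786)*(-2846437) = (89401 - 232377/134)*(-2846437) = (11747357/134)*(-2846437) = -33438111617009/134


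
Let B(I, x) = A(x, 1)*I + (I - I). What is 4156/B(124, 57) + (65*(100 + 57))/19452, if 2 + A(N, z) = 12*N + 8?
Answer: 39749263/69346380 ≈ 0.57320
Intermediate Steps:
A(N, z) = 6 + 12*N (A(N, z) = -2 + (12*N + 8) = -2 + (8 + 12*N) = 6 + 12*N)
B(I, x) = I*(6 + 12*x) (B(I, x) = (6 + 12*x)*I + (I - I) = I*(6 + 12*x) + 0 = I*(6 + 12*x))
4156/B(124, 57) + (65*(100 + 57))/19452 = 4156/((6*124*(1 + 2*57))) + (65*(100 + 57))/19452 = 4156/((6*124*(1 + 114))) + (65*157)*(1/19452) = 4156/((6*124*115)) + 10205*(1/19452) = 4156/85560 + 10205/19452 = 4156*(1/85560) + 10205/19452 = 1039/21390 + 10205/19452 = 39749263/69346380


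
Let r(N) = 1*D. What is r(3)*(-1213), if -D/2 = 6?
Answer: 14556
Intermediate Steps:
D = -12 (D = -2*6 = -12)
r(N) = -12 (r(N) = 1*(-12) = -12)
r(3)*(-1213) = -12*(-1213) = 14556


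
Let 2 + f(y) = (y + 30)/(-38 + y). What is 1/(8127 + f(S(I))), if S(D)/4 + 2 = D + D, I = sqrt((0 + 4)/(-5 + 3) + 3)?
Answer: 19/154360 ≈ 0.00012309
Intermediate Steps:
I = 1 (I = sqrt(4/(-2) + 3) = sqrt(4*(-1/2) + 3) = sqrt(-2 + 3) = sqrt(1) = 1)
S(D) = -8 + 8*D (S(D) = -8 + 4*(D + D) = -8 + 4*(2*D) = -8 + 8*D)
f(y) = -2 + (30 + y)/(-38 + y) (f(y) = -2 + (y + 30)/(-38 + y) = -2 + (30 + y)/(-38 + y))
1/(8127 + f(S(I))) = 1/(8127 + (106 - (-8 + 8*1))/(-38 + (-8 + 8*1))) = 1/(8127 + (106 - (-8 + 8))/(-38 + (-8 + 8))) = 1/(8127 + (106 - 1*0)/(-38 + 0)) = 1/(8127 + (106 + 0)/(-38)) = 1/(8127 - 1/38*106) = 1/(8127 - 53/19) = 1/(154360/19) = 19/154360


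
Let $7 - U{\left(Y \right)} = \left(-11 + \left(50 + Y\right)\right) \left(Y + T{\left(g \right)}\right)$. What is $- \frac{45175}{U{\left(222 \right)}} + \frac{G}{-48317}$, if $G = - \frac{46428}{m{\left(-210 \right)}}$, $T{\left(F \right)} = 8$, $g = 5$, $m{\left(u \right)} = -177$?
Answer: $\frac{127851592077}{171107746169} \approx 0.7472$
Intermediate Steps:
$U{\left(Y \right)} = 7 - \left(8 + Y\right) \left(39 + Y\right)$ ($U{\left(Y \right)} = 7 - \left(-11 + \left(50 + Y\right)\right) \left(Y + 8\right) = 7 - \left(39 + Y\right) \left(8 + Y\right) = 7 - \left(8 + Y\right) \left(39 + Y\right)$)
$G = \frac{15476}{59}$ ($G = - \frac{46428}{-177} = \left(-46428\right) \left(- \frac{1}{177}\right) = \frac{15476}{59} \approx 262.31$)
$- \frac{45175}{U{\left(222 \right)}} + \frac{G}{-48317} = - \frac{45175}{-305 - 222^{2} - 10434} + \frac{15476}{59 \left(-48317\right)} = - \frac{45175}{-305 - 49284 - 10434} + \frac{15476}{59} \left(- \frac{1}{48317}\right) = - \frac{45175}{-305 - 49284 - 10434} - \frac{15476}{2850703} = - \frac{45175}{-60023} - \frac{15476}{2850703} = \left(-45175\right) \left(- \frac{1}{60023}\right) - \frac{15476}{2850703} = \frac{45175}{60023} - \frac{15476}{2850703} = \frac{127851592077}{171107746169}$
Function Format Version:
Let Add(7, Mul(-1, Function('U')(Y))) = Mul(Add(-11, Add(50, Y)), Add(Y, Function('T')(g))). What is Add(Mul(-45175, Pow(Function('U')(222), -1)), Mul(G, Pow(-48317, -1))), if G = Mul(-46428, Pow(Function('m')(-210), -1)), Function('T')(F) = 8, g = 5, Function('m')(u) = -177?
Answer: Rational(127851592077, 171107746169) ≈ 0.74720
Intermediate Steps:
Function('U')(Y) = Add(7, Mul(-1, Add(8, Y), Add(39, Y))) (Function('U')(Y) = Add(7, Mul(-1, Mul(Add(-11, Add(50, Y)), Add(Y, 8)))) = Add(7, Mul(-1, Mul(Add(39, Y), Add(8, Y)))) = Add(7, Mul(-1, Mul(Add(8, Y), Add(39, Y)))) = Add(7, Mul(-1, Add(8, Y), Add(39, Y))))
G = Rational(15476, 59) (G = Mul(-46428, Pow(-177, -1)) = Mul(-46428, Rational(-1, 177)) = Rational(15476, 59) ≈ 262.31)
Add(Mul(-45175, Pow(Function('U')(222), -1)), Mul(G, Pow(-48317, -1))) = Add(Mul(-45175, Pow(Add(-305, Mul(-1, Pow(222, 2)), Mul(-47, 222)), -1)), Mul(Rational(15476, 59), Pow(-48317, -1))) = Add(Mul(-45175, Pow(Add(-305, Mul(-1, 49284), -10434), -1)), Mul(Rational(15476, 59), Rational(-1, 48317))) = Add(Mul(-45175, Pow(Add(-305, -49284, -10434), -1)), Rational(-15476, 2850703)) = Add(Mul(-45175, Pow(-60023, -1)), Rational(-15476, 2850703)) = Add(Mul(-45175, Rational(-1, 60023)), Rational(-15476, 2850703)) = Add(Rational(45175, 60023), Rational(-15476, 2850703)) = Rational(127851592077, 171107746169)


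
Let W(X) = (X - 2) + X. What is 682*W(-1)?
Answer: -2728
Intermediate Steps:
W(X) = -2 + 2*X (W(X) = (-2 + X) + X = -2 + 2*X)
682*W(-1) = 682*(-2 + 2*(-1)) = 682*(-2 - 2) = 682*(-4) = -2728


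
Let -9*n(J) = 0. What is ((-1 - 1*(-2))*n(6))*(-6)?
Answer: 0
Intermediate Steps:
n(J) = 0 (n(J) = -1/9*0 = 0)
((-1 - 1*(-2))*n(6))*(-6) = ((-1 - 1*(-2))*0)*(-6) = ((-1 + 2)*0)*(-6) = (1*0)*(-6) = 0*(-6) = 0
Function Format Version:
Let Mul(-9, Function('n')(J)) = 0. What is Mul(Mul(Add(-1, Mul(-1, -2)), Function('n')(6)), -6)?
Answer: 0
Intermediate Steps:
Function('n')(J) = 0 (Function('n')(J) = Mul(Rational(-1, 9), 0) = 0)
Mul(Mul(Add(-1, Mul(-1, -2)), Function('n')(6)), -6) = Mul(Mul(Add(-1, Mul(-1, -2)), 0), -6) = Mul(Mul(Add(-1, 2), 0), -6) = Mul(Mul(1, 0), -6) = Mul(0, -6) = 0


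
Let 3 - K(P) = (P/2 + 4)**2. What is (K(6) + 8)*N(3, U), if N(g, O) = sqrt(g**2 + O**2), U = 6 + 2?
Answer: -38*sqrt(73) ≈ -324.67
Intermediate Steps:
K(P) = 3 - (4 + P/2)**2 (K(P) = 3 - (P/2 + 4)**2 = 3 - (4 + P/2)**2)
U = 8
N(g, O) = sqrt(O**2 + g**2)
(K(6) + 8)*N(3, U) = ((3 - (8 + 6)**2/4) + 8)*sqrt(8**2 + 3**2) = ((3 - 1/4*14**2) + 8)*sqrt(64 + 9) = ((3 - 1/4*196) + 8)*sqrt(73) = ((3 - 49) + 8)*sqrt(73) = (-46 + 8)*sqrt(73) = -38*sqrt(73)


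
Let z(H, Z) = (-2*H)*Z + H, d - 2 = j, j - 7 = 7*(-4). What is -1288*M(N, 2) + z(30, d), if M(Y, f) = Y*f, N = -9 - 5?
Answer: 37234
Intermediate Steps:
j = -21 (j = 7 + 7*(-4) = 7 - 28 = -21)
N = -14
d = -19 (d = 2 - 21 = -19)
z(H, Z) = H - 2*H*Z (z(H, Z) = -2*H*Z + H = H - 2*H*Z)
-1288*M(N, 2) + z(30, d) = -(-18032)*2 + 30*(1 - 2*(-19)) = -1288*(-28) + 30*(1 + 38) = 36064 + 30*39 = 36064 + 1170 = 37234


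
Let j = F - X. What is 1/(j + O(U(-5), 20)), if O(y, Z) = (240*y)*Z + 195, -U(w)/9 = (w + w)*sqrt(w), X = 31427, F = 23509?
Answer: -7723/933179644729 - 432000*I*sqrt(5)/933179644729 ≈ -8.276e-9 - 1.0352e-6*I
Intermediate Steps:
U(w) = -18*w**(3/2) (U(w) = -9*(w + w)*sqrt(w) = -9*2*w*sqrt(w) = -18*w**(3/2))
O(y, Z) = 195 + 240*Z*y (O(y, Z) = 240*Z*y + 195 = 195 + 240*Z*y)
j = -7918 (j = 23509 - 1*31427 = 23509 - 31427 = -7918)
1/(j + O(U(-5), 20)) = 1/(-7918 + (195 + 240*20*(-(-90)*I*sqrt(5)))) = 1/(-7918 + (195 + 240*20*(90*I*sqrt(5)))) = 1/(-7918 + (195 + 432000*I*sqrt(5))) = 1/(-7723 + 432000*I*sqrt(5))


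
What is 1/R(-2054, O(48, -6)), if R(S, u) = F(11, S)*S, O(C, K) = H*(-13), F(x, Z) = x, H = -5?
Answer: -1/22594 ≈ -4.4260e-5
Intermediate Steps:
O(C, K) = 65 (O(C, K) = -5*(-13) = 65)
R(S, u) = 11*S
1/R(-2054, O(48, -6)) = 1/(11*(-2054)) = 1/(-22594) = -1/22594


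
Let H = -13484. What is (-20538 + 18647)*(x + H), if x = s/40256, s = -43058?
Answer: 513269366571/20128 ≈ 2.5500e+7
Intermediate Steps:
x = -21529/20128 (x = -43058/40256 = -43058*1/40256 = -21529/20128 ≈ -1.0696)
(-20538 + 18647)*(x + H) = (-20538 + 18647)*(-21529/20128 - 13484) = -1891*(-271427481/20128) = 513269366571/20128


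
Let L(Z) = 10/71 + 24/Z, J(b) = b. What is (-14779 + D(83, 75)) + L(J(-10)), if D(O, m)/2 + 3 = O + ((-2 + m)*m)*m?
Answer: 286353203/355 ≈ 8.0663e+5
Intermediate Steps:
D(O, m) = -6 + 2*O + 2*m**2*(-2 + m) (D(O, m) = -6 + 2*(O + ((-2 + m)*m)*m) = -6 + 2*(O + (m*(-2 + m))*m) = -6 + 2*(O + m**2*(-2 + m)) = -6 + (2*O + 2*m**2*(-2 + m)) = -6 + 2*O + 2*m**2*(-2 + m))
L(Z) = 10/71 + 24/Z (L(Z) = 10*(1/71) + 24/Z = 10/71 + 24/Z)
(-14779 + D(83, 75)) + L(J(-10)) = (-14779 + (-6 - 4*75**2 + 2*83 + 2*75**3)) + (10/71 + 24/(-10)) = (-14779 + (-6 - 4*5625 + 166 + 2*421875)) + (10/71 + 24*(-1/10)) = (-14779 + (-6 - 22500 + 166 + 843750)) + (10/71 - 12/5) = (-14779 + 821410) - 802/355 = 806631 - 802/355 = 286353203/355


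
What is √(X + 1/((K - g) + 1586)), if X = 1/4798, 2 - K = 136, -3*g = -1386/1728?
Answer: √3610715738596846/2006039002 ≈ 0.029954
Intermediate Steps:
g = 77/288 (g = -(-462)/1728 = -⅓*(-77/96) = 77/288 ≈ 0.26736)
K = -134 (K = 2 - 1*136 = 2 - 136 = -134)
X = 1/4798 ≈ 0.00020842
√(X + 1/((K - g) + 1586)) = √(1/4798 + 1/((-134 - 1*77/288) + 1586)) = √(1/4798 + 1/((-134 - 77/288) + 1586)) = √(1/4798 + 1/(-38669/288 + 1586)) = √(1/4798 + 1/(418099/288)) = √(1/4798 + 288/418099) = √(1799923/2006039002) = √3610715738596846/2006039002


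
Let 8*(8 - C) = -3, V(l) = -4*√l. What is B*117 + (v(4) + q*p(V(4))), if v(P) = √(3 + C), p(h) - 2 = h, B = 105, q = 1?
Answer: 12279 + √182/4 ≈ 12282.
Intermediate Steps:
C = 67/8 (C = 8 - ⅛*(-3) = 8 + 3/8 = 67/8 ≈ 8.3750)
p(h) = 2 + h
v(P) = √182/4 (v(P) = √(3 + 67/8) = √(91/8) = √182/4)
B*117 + (v(4) + q*p(V(4))) = 105*117 + (√182/4 + 1*(2 - 4*√4)) = 12285 + (√182/4 + 1*(2 - 4*2)) = 12285 + (√182/4 + 1*(2 - 8)) = 12285 + (√182/4 + 1*(-6)) = 12285 + (√182/4 - 6) = 12285 + (-6 + √182/4) = 12279 + √182/4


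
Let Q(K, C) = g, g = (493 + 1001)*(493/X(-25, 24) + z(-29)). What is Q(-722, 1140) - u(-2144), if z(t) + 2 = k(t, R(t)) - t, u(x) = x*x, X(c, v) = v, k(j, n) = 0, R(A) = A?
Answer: -18102835/4 ≈ -4.5257e+6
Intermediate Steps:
u(x) = x²
z(t) = -2 - t (z(t) = -2 + (0 - t) = -2 - t)
g = 284109/4 (g = (493 + 1001)*(493/24 + (-2 - 1*(-29))) = 1494*(493*(1/24) + (-2 + 29)) = 1494*(493/24 + 27) = 1494*(1141/24) = 284109/4 ≈ 71027.)
Q(K, C) = 284109/4
Q(-722, 1140) - u(-2144) = 284109/4 - 1*(-2144)² = 284109/4 - 1*4596736 = 284109/4 - 4596736 = -18102835/4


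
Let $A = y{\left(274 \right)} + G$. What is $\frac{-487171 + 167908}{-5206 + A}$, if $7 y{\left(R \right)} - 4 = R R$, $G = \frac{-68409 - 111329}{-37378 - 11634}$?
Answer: $- \frac{18255671182}{315830637} \approx -57.802$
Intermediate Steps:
$G = \frac{89869}{24506}$ ($G = - \frac{179738}{-49012} = \left(-179738\right) \left(- \frac{1}{49012}\right) = \frac{89869}{24506} \approx 3.6672$)
$y{\left(R \right)} = \frac{4}{7} + \frac{R^{2}}{7}$ ($y{\left(R \right)} = \frac{4}{7} + \frac{R R}{7} = \frac{4}{7} + \frac{R^{2}}{7}$)
$A = \frac{1840539563}{171542}$ ($A = \left(\frac{4}{7} + \frac{274^{2}}{7}\right) + \frac{89869}{24506} = \left(\frac{4}{7} + \frac{1}{7} \cdot 75076\right) + \frac{89869}{24506} = \left(\frac{4}{7} + \frac{75076}{7}\right) + \frac{89869}{24506} = \frac{75080}{7} + \frac{89869}{24506} = \frac{1840539563}{171542} \approx 10729.0$)
$\frac{-487171 + 167908}{-5206 + A} = \frac{-487171 + 167908}{-5206 + \frac{1840539563}{171542}} = - \frac{319263}{\frac{947491911}{171542}} = \left(-319263\right) \frac{171542}{947491911} = - \frac{18255671182}{315830637}$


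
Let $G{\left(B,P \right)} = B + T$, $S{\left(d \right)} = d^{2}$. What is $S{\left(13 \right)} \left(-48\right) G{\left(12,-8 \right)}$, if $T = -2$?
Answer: $-81120$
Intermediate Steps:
$G{\left(B,P \right)} = -2 + B$ ($G{\left(B,P \right)} = B - 2 = -2 + B$)
$S{\left(13 \right)} \left(-48\right) G{\left(12,-8 \right)} = 13^{2} \left(-48\right) \left(-2 + 12\right) = 169 \left(-48\right) 10 = \left(-8112\right) 10 = -81120$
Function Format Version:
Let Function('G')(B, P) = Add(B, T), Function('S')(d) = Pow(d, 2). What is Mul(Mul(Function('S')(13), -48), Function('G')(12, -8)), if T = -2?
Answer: -81120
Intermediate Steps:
Function('G')(B, P) = Add(-2, B) (Function('G')(B, P) = Add(B, -2) = Add(-2, B))
Mul(Mul(Function('S')(13), -48), Function('G')(12, -8)) = Mul(Mul(Pow(13, 2), -48), Add(-2, 12)) = Mul(Mul(169, -48), 10) = Mul(-8112, 10) = -81120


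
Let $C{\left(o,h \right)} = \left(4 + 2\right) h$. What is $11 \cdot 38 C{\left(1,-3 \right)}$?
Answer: $-7524$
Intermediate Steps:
$C{\left(o,h \right)} = 6 h$
$11 \cdot 38 C{\left(1,-3 \right)} = 11 \cdot 38 \cdot 6 \left(-3\right) = 418 \left(-18\right) = -7524$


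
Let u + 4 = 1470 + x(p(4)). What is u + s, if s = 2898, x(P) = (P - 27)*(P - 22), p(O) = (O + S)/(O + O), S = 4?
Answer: 4910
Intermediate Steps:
p(O) = (4 + O)/(2*O) (p(O) = (O + 4)/(O + O) = (4 + O)/((2*O)) = (4 + O)*(1/(2*O)) = (4 + O)/(2*O))
x(P) = (-27 + P)*(-22 + P)
u = 2012 (u = -4 + (1470 + (594 + ((½)*(4 + 4)/4)² - 49*(4 + 4)/(2*4))) = -4 + (1470 + (594 + ((½)*(¼)*8)² - 49*8/(2*4))) = -4 + (1470 + (594 + 1² - 49*1)) = -4 + (1470 + (594 + 1 - 49)) = -4 + (1470 + 546) = -4 + 2016 = 2012)
u + s = 2012 + 2898 = 4910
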